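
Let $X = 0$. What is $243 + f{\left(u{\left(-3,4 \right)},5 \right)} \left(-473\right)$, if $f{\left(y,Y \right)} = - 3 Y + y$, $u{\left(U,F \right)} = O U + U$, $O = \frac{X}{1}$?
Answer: $8757$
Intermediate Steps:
$O = 0$ ($O = \frac{0}{1} = 0 \cdot 1 = 0$)
$u{\left(U,F \right)} = U$ ($u{\left(U,F \right)} = 0 U + U = 0 + U = U$)
$f{\left(y,Y \right)} = y - 3 Y$
$243 + f{\left(u{\left(-3,4 \right)},5 \right)} \left(-473\right) = 243 + \left(-3 - 15\right) \left(-473\right) = 243 - -8514 = 243 + 8514 = 8757$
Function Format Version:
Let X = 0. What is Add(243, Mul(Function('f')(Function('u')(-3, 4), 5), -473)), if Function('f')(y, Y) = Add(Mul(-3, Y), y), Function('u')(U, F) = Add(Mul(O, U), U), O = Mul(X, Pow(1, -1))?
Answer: 8757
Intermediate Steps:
O = 0 (O = Mul(0, Pow(1, -1)) = Mul(0, 1) = 0)
Function('u')(U, F) = U (Function('u')(U, F) = Add(Mul(0, U), U) = Add(0, U) = U)
Function('f')(y, Y) = Add(y, Mul(-3, Y))
Add(243, Mul(Function('f')(Function('u')(-3, 4), 5), -473)) = Add(243, Mul(Add(-3, Mul(-3, 5)), -473)) = Add(243, Mul(Add(-3, -15), -473)) = Add(243, Mul(-18, -473)) = Add(243, 8514) = 8757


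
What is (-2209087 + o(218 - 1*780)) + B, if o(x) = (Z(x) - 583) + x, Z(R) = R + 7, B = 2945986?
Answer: 735199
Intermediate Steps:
Z(R) = 7 + R
o(x) = -576 + 2*x (o(x) = ((7 + x) - 583) + x = (-576 + x) + x = -576 + 2*x)
(-2209087 + o(218 - 1*780)) + B = (-2209087 + (-576 + 2*(218 - 1*780))) + 2945986 = (-2209087 + (-576 + 2*(218 - 780))) + 2945986 = (-2209087 + (-576 + 2*(-562))) + 2945986 = (-2209087 + (-576 - 1124)) + 2945986 = (-2209087 - 1700) + 2945986 = -2210787 + 2945986 = 735199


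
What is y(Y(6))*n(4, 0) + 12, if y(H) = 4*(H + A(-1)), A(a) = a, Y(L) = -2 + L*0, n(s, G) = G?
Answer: 12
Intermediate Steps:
Y(L) = -2 (Y(L) = -2 + 0 = -2)
y(H) = -4 + 4*H (y(H) = 4*(H - 1) = 4*(-1 + H) = -4 + 4*H)
y(Y(6))*n(4, 0) + 12 = (-4 + 4*(-2))*0 + 12 = (-4 - 8)*0 + 12 = -12*0 + 12 = 0 + 12 = 12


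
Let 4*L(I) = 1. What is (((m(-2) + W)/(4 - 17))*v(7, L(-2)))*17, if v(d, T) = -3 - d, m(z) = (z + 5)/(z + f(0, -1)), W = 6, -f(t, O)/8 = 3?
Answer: 13005/169 ≈ 76.953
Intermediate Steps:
f(t, O) = -24 (f(t, O) = -8*3 = -24)
L(I) = 1/4 (L(I) = (1/4)*1 = 1/4)
m(z) = (5 + z)/(-24 + z) (m(z) = (z + 5)/(z - 24) = (5 + z)/(-24 + z))
(((m(-2) + W)/(4 - 17))*v(7, L(-2)))*17 = ((((5 - 2)/(-24 - 2) + 6)/(4 - 17))*(-3 - 1*7))*17 = (((3/(-26) + 6)/(-13))*(-3 - 7))*17 = (((-1/26*3 + 6)*(-1/13))*(-10))*17 = (((-3/26 + 6)*(-1/13))*(-10))*17 = (((153/26)*(-1/13))*(-10))*17 = -153/338*(-10)*17 = (765/169)*17 = 13005/169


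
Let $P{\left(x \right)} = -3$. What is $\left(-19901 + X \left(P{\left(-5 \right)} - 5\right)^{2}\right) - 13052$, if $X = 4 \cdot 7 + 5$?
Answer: $-30841$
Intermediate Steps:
$X = 33$ ($X = 28 + 5 = 33$)
$\left(-19901 + X \left(P{\left(-5 \right)} - 5\right)^{2}\right) - 13052 = \left(-19901 + 33 \left(-3 - 5\right)^{2}\right) - 13052 = \left(-19901 + 33 \left(-8\right)^{2}\right) - 13052 = \left(-19901 + 33 \cdot 64\right) - 13052 = \left(-19901 + 2112\right) - 13052 = -17789 - 13052 = -30841$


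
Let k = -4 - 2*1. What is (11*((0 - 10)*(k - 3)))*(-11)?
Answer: -10890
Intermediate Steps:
k = -6 (k = -4 - 2 = -6)
(11*((0 - 10)*(k - 3)))*(-11) = (11*((0 - 10)*(-6 - 3)))*(-11) = (11*(-10*(-9)))*(-11) = (11*90)*(-11) = 990*(-11) = -10890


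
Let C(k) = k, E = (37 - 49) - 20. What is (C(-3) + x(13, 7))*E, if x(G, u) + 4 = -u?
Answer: 448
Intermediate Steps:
x(G, u) = -4 - u
E = -32 (E = -12 - 20 = -32)
(C(-3) + x(13, 7))*E = (-3 + (-4 - 1*7))*(-32) = (-3 + (-4 - 7))*(-32) = (-3 - 11)*(-32) = -14*(-32) = 448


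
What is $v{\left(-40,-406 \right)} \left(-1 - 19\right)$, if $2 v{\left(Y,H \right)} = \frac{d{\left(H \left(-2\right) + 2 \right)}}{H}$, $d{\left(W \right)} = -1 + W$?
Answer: $\frac{4065}{203} \approx 20.025$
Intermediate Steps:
$v{\left(Y,H \right)} = \frac{1 - 2 H}{2 H}$ ($v{\left(Y,H \right)} = \frac{\left(-1 + \left(H \left(-2\right) + 2\right)\right) \frac{1}{H}}{2} = \frac{\left(-1 - \left(-2 + 2 H\right)\right) \frac{1}{H}}{2} = \frac{\left(1 - 2 H\right) \frac{1}{H}}{2} = \frac{\frac{1}{H} \left(1 - 2 H\right)}{2} = \frac{1 - 2 H}{2 H}$)
$v{\left(-40,-406 \right)} \left(-1 - 19\right) = \frac{\frac{1}{2} - -406}{-406} \left(-1 - 19\right) = - \frac{\frac{1}{2} + 406}{406} \left(-1 - 19\right) = \left(- \frac{1}{406}\right) \frac{813}{2} \left(-20\right) = \left(- \frac{813}{812}\right) \left(-20\right) = \frac{4065}{203}$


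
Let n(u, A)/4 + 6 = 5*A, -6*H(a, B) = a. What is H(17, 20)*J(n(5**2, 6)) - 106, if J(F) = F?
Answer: -378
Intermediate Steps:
H(a, B) = -a/6
n(u, A) = -24 + 20*A (n(u, A) = -24 + 4*(5*A) = -24 + 20*A)
H(17, 20)*J(n(5**2, 6)) - 106 = (-1/6*17)*(-24 + 20*6) - 106 = -17*(-24 + 120)/6 - 106 = -17/6*96 - 106 = -272 - 106 = -378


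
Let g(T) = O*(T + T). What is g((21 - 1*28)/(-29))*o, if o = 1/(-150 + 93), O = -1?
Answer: 14/1653 ≈ 0.0084694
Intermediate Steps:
g(T) = -2*T (g(T) = -(T + T) = -2*T)
o = -1/57 (o = 1/(-57) = -1/57 ≈ -0.017544)
g((21 - 1*28)/(-29))*o = -2*(21 - 1*28)/(-29)*(-1/57) = -2*(21 - 28)*(-1)/29*(-1/57) = -(-14)*(-1)/29*(-1/57) = -2*7/29*(-1/57) = -14/29*(-1/57) = 14/1653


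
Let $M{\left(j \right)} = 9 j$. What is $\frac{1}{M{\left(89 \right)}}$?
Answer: $\frac{1}{801} \approx 0.0012484$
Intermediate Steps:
$\frac{1}{M{\left(89 \right)}} = \frac{1}{9 \cdot 89} = \frac{1}{801}$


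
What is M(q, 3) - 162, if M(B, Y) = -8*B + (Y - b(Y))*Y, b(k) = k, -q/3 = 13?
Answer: 150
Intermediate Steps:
q = -39 (q = -3*13 = -39)
M(B, Y) = -8*B (M(B, Y) = -8*B + (Y - Y)*Y = -8*B + 0*Y = -8*B + 0 = -8*B)
M(q, 3) - 162 = -8*(-39) - 162 = 312 - 162 = 150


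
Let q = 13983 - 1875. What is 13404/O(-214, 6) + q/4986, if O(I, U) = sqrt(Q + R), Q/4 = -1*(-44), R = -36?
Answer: 2018/831 + 6702*sqrt(35)/35 ≈ 1135.3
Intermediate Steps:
Q = 176 (Q = 4*(-1*(-44)) = 4*44 = 176)
q = 12108
O(I, U) = 2*sqrt(35) (O(I, U) = sqrt(176 - 36) = sqrt(140) = 2*sqrt(35))
13404/O(-214, 6) + q/4986 = 13404/((2*sqrt(35))) + 12108/4986 = 13404*(sqrt(35)/70) + 12108*(1/4986) = 6702*sqrt(35)/35 + 2018/831 = 2018/831 + 6702*sqrt(35)/35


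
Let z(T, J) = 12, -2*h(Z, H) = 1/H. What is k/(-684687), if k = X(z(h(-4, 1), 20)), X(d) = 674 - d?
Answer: -662/684687 ≈ -0.00096687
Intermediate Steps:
h(Z, H) = -1/(2*H)
k = 662 (k = 674 - 1*12 = 674 - 12 = 662)
k/(-684687) = 662/(-684687) = 662*(-1/684687) = -662/684687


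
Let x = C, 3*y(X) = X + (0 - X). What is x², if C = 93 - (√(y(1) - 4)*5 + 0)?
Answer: 8549 - 1860*I ≈ 8549.0 - 1860.0*I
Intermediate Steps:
y(X) = 0 (y(X) = (X + (0 - X))/3 = (X - X)/3 = (⅓)*0 = 0)
C = 93 - 10*I (C = 93 - (√(0 - 4)*5 + 0) = 93 - (√(-4)*5 + 0) = 93 - ((2*I)*5 + 0) = 93 - (10*I + 0) = 93 - 10*I ≈ 93.0 - 10.0*I)
x = 93 - 10*I ≈ 93.0 - 10.0*I
x² = (93 - 10*I)²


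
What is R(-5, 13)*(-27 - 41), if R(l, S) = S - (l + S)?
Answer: -340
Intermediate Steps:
R(l, S) = -l (R(l, S) = S - (S + l) = S + (-S - l) = -l)
R(-5, 13)*(-27 - 41) = (-1*(-5))*(-27 - 41) = 5*(-68) = -340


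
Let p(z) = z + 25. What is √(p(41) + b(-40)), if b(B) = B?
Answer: √26 ≈ 5.0990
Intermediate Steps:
p(z) = 25 + z
√(p(41) + b(-40)) = √((25 + 41) - 40) = √(66 - 40) = √26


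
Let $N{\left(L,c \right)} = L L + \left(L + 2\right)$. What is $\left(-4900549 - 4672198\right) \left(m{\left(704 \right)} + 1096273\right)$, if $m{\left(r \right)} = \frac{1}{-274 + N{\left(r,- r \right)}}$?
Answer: $- \frac{5205698388202801435}{496048} \approx -1.0494 \cdot 10^{13}$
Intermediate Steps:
$N{\left(L,c \right)} = 2 + L + L^{2}$ ($N{\left(L,c \right)} = L^{2} + \left(2 + L\right) = 2 + L + L^{2}$)
$m{\left(r \right)} = \frac{1}{-272 + r + r^{2}}$ ($m{\left(r \right)} = \frac{1}{-274 + \left(2 + r + r^{2}\right)} = \frac{1}{-272 + r + r^{2}}$)
$\left(-4900549 - 4672198\right) \left(m{\left(704 \right)} + 1096273\right) = \left(-4900549 - 4672198\right) \left(\frac{1}{-272 + 704 + 704^{2}} + 1096273\right) = - 9572747 \left(\frac{1}{-272 + 704 + 495616} + 1096273\right) = - 9572747 \left(\frac{1}{496048} + 1096273\right) = \left(-9572747\right) \frac{543804029105}{496048} = - \frac{5205698388202801435}{496048}$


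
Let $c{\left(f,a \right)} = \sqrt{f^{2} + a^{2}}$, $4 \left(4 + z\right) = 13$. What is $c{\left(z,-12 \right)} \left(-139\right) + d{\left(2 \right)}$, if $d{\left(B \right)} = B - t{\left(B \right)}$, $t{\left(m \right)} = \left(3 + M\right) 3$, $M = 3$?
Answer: $-16 - \frac{417 \sqrt{257}}{4} \approx -1687.3$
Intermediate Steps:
$z = - \frac{3}{4}$ ($z = -4 + \frac{1}{4} \cdot 13 = -4 + \frac{13}{4} = - \frac{3}{4} \approx -0.75$)
$t{\left(m \right)} = 18$ ($t{\left(m \right)} = \left(3 + 3\right) 3 = 6 \cdot 3 = 18$)
$c{\left(f,a \right)} = \sqrt{a^{2} + f^{2}}$
$d{\left(B \right)} = -18 + B$ ($d{\left(B \right)} = B - 18 = -18 + B$)
$c{\left(z,-12 \right)} \left(-139\right) + d{\left(2 \right)} = \sqrt{\left(-12\right)^{2} + \left(- \frac{3}{4}\right)^{2}} \left(-139\right) + \left(-18 + 2\right) = \sqrt{144 + \frac{9}{16}} \left(-139\right) - 16 = \sqrt{\frac{2313}{16}} \left(-139\right) - 16 = \frac{3 \sqrt{257}}{4} \left(-139\right) - 16 = - \frac{417 \sqrt{257}}{4} - 16 = -16 - \frac{417 \sqrt{257}}{4}$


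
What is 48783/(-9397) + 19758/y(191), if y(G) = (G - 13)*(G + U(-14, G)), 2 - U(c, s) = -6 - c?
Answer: -215724/46985 ≈ -4.5913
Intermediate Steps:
U(c, s) = 8 + c (U(c, s) = 2 - (-6 - c) = 2 + (6 + c) = 8 + c)
y(G) = (-13 + G)*(-6 + G) (y(G) = (G - 13)*(G + (8 - 14)) = (-13 + G)*(G - 6) = (-13 + G)*(-6 + G))
48783/(-9397) + 19758/y(191) = 48783/(-9397) + 19758/(78 + 191² - 19*191) = 48783*(-1/9397) + 19758/(78 + 36481 - 3629) = -48783/9397 + 19758/32930 = -48783/9397 + 19758*(1/32930) = -48783/9397 + ⅗ = -215724/46985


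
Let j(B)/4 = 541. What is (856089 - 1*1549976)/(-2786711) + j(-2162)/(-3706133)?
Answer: 2565607066367/10327921598563 ≈ 0.24841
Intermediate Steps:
j(B) = 2164 (j(B) = 4*541 = 2164)
(856089 - 1*1549976)/(-2786711) + j(-2162)/(-3706133) = (856089 - 1*1549976)/(-2786711) + 2164/(-3706133) = (856089 - 1549976)*(-1/2786711) + 2164*(-1/3706133) = -693887*(-1/2786711) - 2164/3706133 = 693887/2786711 - 2164/3706133 = 2565607066367/10327921598563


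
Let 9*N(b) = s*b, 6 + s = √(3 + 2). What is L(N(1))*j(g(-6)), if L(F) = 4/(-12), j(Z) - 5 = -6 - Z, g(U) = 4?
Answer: 5/3 ≈ 1.6667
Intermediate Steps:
s = -6 + √5 (s = -6 + √(3 + 2) = -6 + √5 ≈ -3.7639)
j(Z) = -1 - Z (j(Z) = 5 + (-6 - Z) = -1 - Z)
N(b) = b*(-6 + √5)/9 (N(b) = ((-6 + √5)*b)/9 = (b*(-6 + √5))/9 = b*(-6 + √5)/9)
L(F) = -⅓ (L(F) = 4*(-1/12) = -⅓)
L(N(1))*j(g(-6)) = -(-1 - 1*4)/3 = -(-1 - 4)/3 = -⅓*(-5) = 5/3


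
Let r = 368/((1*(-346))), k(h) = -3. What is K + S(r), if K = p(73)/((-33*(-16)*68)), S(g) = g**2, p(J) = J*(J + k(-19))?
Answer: 684251507/537285408 ≈ 1.2735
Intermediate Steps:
p(J) = J*(-3 + J) (p(J) = J*(J - 3) = J*(-3 + J))
r = -184/173 (r = 368/(-346) = 368*(-1/346) = -184/173 ≈ -1.0636)
K = 2555/17952 (K = (73*(-3 + 73))/((-33*(-16)*68)) = (73*70)/((528*68)) = 5110/35904 = 5110*(1/35904) = 2555/17952 ≈ 0.14232)
K + S(r) = 2555/17952 + (-184/173)**2 = 2555/17952 + 33856/29929 = 684251507/537285408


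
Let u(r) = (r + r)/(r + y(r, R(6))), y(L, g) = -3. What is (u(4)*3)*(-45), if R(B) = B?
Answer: -1080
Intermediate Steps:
u(r) = 2*r/(-3 + r) (u(r) = (r + r)/(r - 3) = (2*r)/(-3 + r) = 2*r/(-3 + r))
(u(4)*3)*(-45) = ((2*4/(-3 + 4))*3)*(-45) = ((2*4/1)*3)*(-45) = ((2*4*1)*3)*(-45) = (8*3)*(-45) = 24*(-45) = -1080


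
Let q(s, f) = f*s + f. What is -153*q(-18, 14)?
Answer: 36414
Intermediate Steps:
q(s, f) = f + f*s
-153*q(-18, 14) = -2142*(1 - 18) = -2142*(-17) = -153*(-238) = 36414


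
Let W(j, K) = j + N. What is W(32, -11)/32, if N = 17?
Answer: 49/32 ≈ 1.5313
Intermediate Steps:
W(j, K) = 17 + j (W(j, K) = j + 17 = 17 + j)
W(32, -11)/32 = (17 + 32)/32 = 49*(1/32) = 49/32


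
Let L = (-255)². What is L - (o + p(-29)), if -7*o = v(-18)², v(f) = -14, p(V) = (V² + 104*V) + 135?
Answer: 67093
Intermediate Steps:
p(V) = 135 + V² + 104*V
o = -28 (o = -⅐*(-14)² = -⅐*196 = -28)
L = 65025
L - (o + p(-29)) = 65025 - (-28 + (135 + (-29)² + 104*(-29))) = 65025 - (-28 + (135 + 841 - 3016)) = 65025 - (-28 - 2040) = 65025 - 1*(-2068) = 65025 + 2068 = 67093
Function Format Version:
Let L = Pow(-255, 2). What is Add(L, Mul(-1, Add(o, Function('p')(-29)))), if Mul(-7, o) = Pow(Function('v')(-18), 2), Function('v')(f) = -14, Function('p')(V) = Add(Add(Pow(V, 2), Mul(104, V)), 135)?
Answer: 67093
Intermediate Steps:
Function('p')(V) = Add(135, Pow(V, 2), Mul(104, V))
o = -28 (o = Mul(Rational(-1, 7), Pow(-14, 2)) = Mul(Rational(-1, 7), 196) = -28)
L = 65025
Add(L, Mul(-1, Add(o, Function('p')(-29)))) = Add(65025, Mul(-1, Add(-28, Add(135, Pow(-29, 2), Mul(104, -29))))) = Add(65025, Mul(-1, Add(-28, Add(135, 841, -3016)))) = Add(65025, Mul(-1, Add(-28, -2040))) = Add(65025, Mul(-1, -2068)) = Add(65025, 2068) = 67093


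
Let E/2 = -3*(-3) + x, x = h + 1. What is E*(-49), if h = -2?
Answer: -784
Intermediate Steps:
x = -1 (x = -2 + 1 = -1)
E = 16 (E = 2*(-3*(-3) - 1) = 2*(9 - 1) = 2*8 = 16)
E*(-49) = 16*(-49) = -784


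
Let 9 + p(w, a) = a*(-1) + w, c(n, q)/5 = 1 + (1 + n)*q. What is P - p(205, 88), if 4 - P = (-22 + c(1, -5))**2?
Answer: -4593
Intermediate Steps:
c(n, q) = 5 + 5*q*(1 + n) (c(n, q) = 5*(1 + (1 + n)*q) = 5*(1 + q*(1 + n)) = 5 + 5*q*(1 + n))
p(w, a) = -9 + w - a (p(w, a) = -9 + (a*(-1) + w) = -9 + (-a + w) = -9 + (w - a) = -9 + w - a)
P = -4485 (P = 4 - (-22 + (5 + 5*(-5) + 5*1*(-5)))**2 = 4 - (-22 + (5 - 25 - 25))**2 = 4 - (-22 - 45)**2 = 4 - 1*(-67)**2 = 4 - 1*4489 = 4 - 4489 = -4485)
P - p(205, 88) = -4485 - (-9 + 205 - 1*88) = -4485 - (-9 + 205 - 88) = -4485 - 1*108 = -4485 - 108 = -4593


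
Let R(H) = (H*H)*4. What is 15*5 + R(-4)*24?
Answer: 1611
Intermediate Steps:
R(H) = 4*H² (R(H) = H²*4 = 4*H²)
15*5 + R(-4)*24 = 15*5 + (4*(-4)²)*24 = 75 + (4*16)*24 = 75 + 64*24 = 75 + 1536 = 1611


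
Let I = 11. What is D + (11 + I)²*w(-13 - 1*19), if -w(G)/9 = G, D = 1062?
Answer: 140454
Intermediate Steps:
w(G) = -9*G
D + (11 + I)²*w(-13 - 1*19) = 1062 + (11 + 11)²*(-9*(-13 - 1*19)) = 1062 + 22²*(-9*(-13 - 19)) = 1062 + 484*(-9*(-32)) = 1062 + 484*288 = 1062 + 139392 = 140454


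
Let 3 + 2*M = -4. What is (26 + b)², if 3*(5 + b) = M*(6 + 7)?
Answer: 1225/36 ≈ 34.028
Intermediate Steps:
M = -7/2 (M = -3/2 + (½)*(-4) = -3/2 - 2 = -7/2 ≈ -3.5000)
b = -121/6 (b = -5 + (-7*(6 + 7)/2)/3 = -5 + (-7/2*13)/3 = -5 + (⅓)*(-91/2) = -5 - 91/6 = -121/6 ≈ -20.167)
(26 + b)² = (26 - 121/6)² = (35/6)² = 1225/36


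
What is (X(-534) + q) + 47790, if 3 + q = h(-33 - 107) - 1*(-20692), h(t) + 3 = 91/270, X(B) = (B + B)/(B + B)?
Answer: 18488881/270 ≈ 68477.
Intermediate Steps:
X(B) = 1 (X(B) = (2*B)/((2*B)) = (2*B)*(1/(2*B)) = 1)
h(t) = -719/270 (h(t) = -3 + 91/270 = -719/270)
q = 5585311/270 (q = -3 + (-719/270 - 1*(-20692)) = -3 + (-719/270 + 20692) = -3 + 5586121/270 = 5585311/270 ≈ 20686.)
(X(-534) + q) + 47790 = (1 + 5585311/270) + 47790 = 5585581/270 + 47790 = 18488881/270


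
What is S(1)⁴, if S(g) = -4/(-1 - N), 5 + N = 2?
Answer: 16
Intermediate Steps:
N = -3 (N = -5 + 2 = -3)
S(g) = -2 (S(g) = -4/(-1 - 1*(-3)) = -4/(-1 + 3) = -4/2 = -4*½ = -2)
S(1)⁴ = (-2)⁴ = 16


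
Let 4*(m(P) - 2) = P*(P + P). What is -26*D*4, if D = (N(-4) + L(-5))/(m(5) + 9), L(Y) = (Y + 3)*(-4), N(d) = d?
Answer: -832/47 ≈ -17.702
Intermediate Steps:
L(Y) = -12 - 4*Y (L(Y) = (3 + Y)*(-4) = -12 - 4*Y)
m(P) = 2 + P²/2 (m(P) = 2 + (P*(P + P))/4 = 2 + (P*(2*P))/4 = 2 + (2*P²)/4 = 2 + P²/2)
D = 8/47 (D = (-4 + (-12 - 4*(-5)))/((2 + (½)*5²) + 9) = (-4 + (-12 + 20))/((2 + (½)*25) + 9) = (-4 + 8)/((2 + 25/2) + 9) = 4/(29/2 + 9) = 4/(47/2) = 4*(2/47) = 8/47 ≈ 0.17021)
-26*D*4 = -26*8/47*4 = -208/47*4 = -832/47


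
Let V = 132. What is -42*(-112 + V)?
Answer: -840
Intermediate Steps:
-42*(-112 + V) = -42*(-112 + 132) = -42*20 = -840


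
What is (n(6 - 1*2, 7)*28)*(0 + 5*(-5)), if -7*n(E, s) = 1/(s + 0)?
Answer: 100/7 ≈ 14.286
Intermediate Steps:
n(E, s) = -1/(7*s) (n(E, s) = -1/(7*(s + 0)) = -1/(7*s))
(n(6 - 1*2, 7)*28)*(0 + 5*(-5)) = (-⅐/7*28)*(0 + 5*(-5)) = (-⅐*⅐*28)*(0 - 25) = -1/49*28*(-25) = -4/7*(-25) = 100/7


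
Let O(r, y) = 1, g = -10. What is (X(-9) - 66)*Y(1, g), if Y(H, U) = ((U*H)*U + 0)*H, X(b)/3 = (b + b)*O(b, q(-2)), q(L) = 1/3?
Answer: -12000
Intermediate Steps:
q(L) = ⅓
X(b) = 6*b (X(b) = 3*((b + b)*1) = 3*((2*b)*1) = 3*(2*b) = 6*b)
Y(H, U) = H²*U² (Y(H, U) = ((H*U)*U + 0)*H = (H*U² + 0)*H = (H*U²)*H = H²*U²)
(X(-9) - 66)*Y(1, g) = (6*(-9) - 66)*(1²*(-10)²) = (-54 - 66)*(1*100) = -120*100 = -12000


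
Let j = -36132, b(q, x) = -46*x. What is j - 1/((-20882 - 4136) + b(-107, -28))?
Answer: -857412359/23730 ≈ -36132.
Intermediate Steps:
j - 1/((-20882 - 4136) + b(-107, -28)) = -36132 - 1/((-20882 - 4136) - 46*(-28)) = -36132 - 1/(-25018 + 1288) = -36132 - 1/(-23730) = -36132 - 1*(-1/23730) = -36132 + 1/23730 = -857412359/23730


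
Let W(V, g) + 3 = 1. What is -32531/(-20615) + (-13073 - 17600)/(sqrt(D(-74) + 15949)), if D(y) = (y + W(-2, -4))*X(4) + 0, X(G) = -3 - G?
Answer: 32531/20615 - 30673*sqrt(16481)/16481 ≈ -237.35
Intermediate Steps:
W(V, g) = -2 (W(V, g) = -3 + 1 = -2)
D(y) = 14 - 7*y (D(y) = (y - 2)*(-3 - 1*4) + 0 = (-2 + y)*(-3 - 4) + 0 = (-2 + y)*(-7) + 0 = (14 - 7*y) + 0 = 14 - 7*y)
-32531/(-20615) + (-13073 - 17600)/(sqrt(D(-74) + 15949)) = -32531/(-20615) + (-13073 - 17600)/(sqrt((14 - 7*(-74)) + 15949)) = -32531*(-1/20615) - 30673/sqrt((14 + 518) + 15949) = 32531/20615 - 30673/sqrt(532 + 15949) = 32531/20615 - 30673*sqrt(16481)/16481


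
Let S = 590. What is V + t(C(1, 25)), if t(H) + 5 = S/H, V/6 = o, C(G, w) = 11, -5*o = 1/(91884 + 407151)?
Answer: 444972853/9148975 ≈ 48.636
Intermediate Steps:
o = -1/2495175 (o = -1/(5*(91884 + 407151)) = -⅕/499035 = -⅕*1/499035 = -1/2495175 ≈ -4.0077e-7)
V = -2/831725 (V = 6*(-1/2495175) = -2/831725 ≈ -2.4046e-6)
t(H) = -5 + 590/H
V + t(C(1, 25)) = -2/831725 + (-5 + 590/11) = -2/831725 + 535/11 = 444972853/9148975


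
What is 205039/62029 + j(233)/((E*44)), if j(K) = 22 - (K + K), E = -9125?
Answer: 1871606804/566014625 ≈ 3.3066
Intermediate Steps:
j(K) = 22 - 2*K
205039/62029 + j(233)/((E*44)) = 205039/62029 + (22 - 2*233)/((-9125*44)) = 205039*(1/62029) + (22 - 466)/(-401500) = 205039/62029 - 444*(-1/401500) = 205039/62029 + 111/100375 = 1871606804/566014625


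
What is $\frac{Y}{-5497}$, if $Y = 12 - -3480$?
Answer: $- \frac{3492}{5497} \approx -0.63526$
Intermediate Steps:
$Y = 3492$ ($Y = 12 + 3480 = 3492$)
$\frac{Y}{-5497} = \frac{3492}{-5497} = 3492 \left(- \frac{1}{5497}\right) = - \frac{3492}{5497}$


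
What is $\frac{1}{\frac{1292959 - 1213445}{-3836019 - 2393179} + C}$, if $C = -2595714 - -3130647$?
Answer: $\frac{3114599}{1666101747110} \approx 1.8694 \cdot 10^{-6}$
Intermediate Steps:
$C = 534933$ ($C = -2595714 + 3130647 = 534933$)
$\frac{1}{\frac{1292959 - 1213445}{-3836019 - 2393179} + C} = \frac{1}{\frac{1292959 - 1213445}{-3836019 - 2393179} + 534933} = \frac{1}{\frac{79514}{-6229198} + 534933} = \frac{1}{79514 \left(- \frac{1}{6229198}\right) + 534933} = \frac{1}{- \frac{39757}{3114599} + 534933} = \frac{1}{\frac{1666101747110}{3114599}} = \frac{3114599}{1666101747110}$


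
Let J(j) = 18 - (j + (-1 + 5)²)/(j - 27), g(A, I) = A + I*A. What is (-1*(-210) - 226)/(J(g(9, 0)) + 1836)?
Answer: -288/33397 ≈ -0.0086235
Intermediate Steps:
g(A, I) = A + A*I
J(j) = 18 - (16 + j)/(-27 + j) (J(j) = 18 - (j + 4²)/(-27 + j) = 18 - (j + 16)/(-27 + j) = 18 - (16 + j)/(-27 + j))
(-1*(-210) - 226)/(J(g(9, 0)) + 1836) = (-1*(-210) - 226)/((-502 + 17*(9*(1 + 0)))/(-27 + 9*(1 + 0)) + 1836) = (210 - 226)/((-502 + 17*(9*1))/(-27 + 9*1) + 1836) = -16/((-502 + 17*9)/(-27 + 9) + 1836) = -16/((-502 + 153)/(-18) + 1836) = -16/(-1/18*(-349) + 1836) = -16/(349/18 + 1836) = -16/33397/18 = -16*18/33397 = -288/33397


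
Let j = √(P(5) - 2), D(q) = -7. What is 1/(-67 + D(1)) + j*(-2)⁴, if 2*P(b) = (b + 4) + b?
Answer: -1/74 + 16*√5 ≈ 35.764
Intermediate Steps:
P(b) = 2 + b (P(b) = ((b + 4) + b)/2 = ((4 + b) + b)/2 = (4 + 2*b)/2 = 2 + b)
j = √5 (j = √((2 + 5) - 2) = √(7 - 2) = √5 ≈ 2.2361)
1/(-67 + D(1)) + j*(-2)⁴ = 1/(-67 - 7) + √5*(-2)⁴ = 1/(-74) + √5*16 = -1/74 + 16*√5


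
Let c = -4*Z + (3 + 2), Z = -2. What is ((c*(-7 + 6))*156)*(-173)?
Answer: 350844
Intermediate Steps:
c = 13 (c = -4*(-2) + (3 + 2) = 8 + 5 = 13)
((c*(-7 + 6))*156)*(-173) = ((13*(-7 + 6))*156)*(-173) = ((13*(-1))*156)*(-173) = -13*156*(-173) = -2028*(-173) = 350844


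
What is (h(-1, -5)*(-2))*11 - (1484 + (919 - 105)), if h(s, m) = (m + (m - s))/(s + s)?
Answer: -2397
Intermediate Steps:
h(s, m) = (-s + 2*m)/(2*s) (h(s, m) = (-s + 2*m)/((2*s)) = (-s + 2*m)*(1/(2*s)) = (-s + 2*m)/(2*s))
(h(-1, -5)*(-2))*11 - (1484 + (919 - 105)) = (((-5 - ½*(-1))/(-1))*(-2))*11 - (1484 + (919 - 105)) = (-(-5 + ½)*(-2))*11 - (1484 + 814) = (-1*(-9/2)*(-2))*11 - 1*2298 = ((9/2)*(-2))*11 - 2298 = -9*11 - 2298 = -99 - 2298 = -2397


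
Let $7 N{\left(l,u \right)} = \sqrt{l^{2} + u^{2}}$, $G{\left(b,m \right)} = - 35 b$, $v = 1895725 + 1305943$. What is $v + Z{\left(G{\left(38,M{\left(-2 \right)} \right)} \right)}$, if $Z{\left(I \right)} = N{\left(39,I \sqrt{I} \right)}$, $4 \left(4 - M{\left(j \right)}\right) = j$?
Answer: $3201668 + \frac{i \sqrt{2352635479}}{7} \approx 3.2017 \cdot 10^{6} + 6929.1 i$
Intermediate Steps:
$M{\left(j \right)} = 4 - \frac{j}{4}$
$v = 3201668$
$N{\left(l,u \right)} = \frac{\sqrt{l^{2} + u^{2}}}{7}$
$Z{\left(I \right)} = \frac{\sqrt{1521 + I^{3}}}{7}$ ($Z{\left(I \right)} = \frac{\sqrt{39^{2} + \left(I \sqrt{I}\right)^{2}}}{7} = \frac{\sqrt{1521 + \left(I^{\frac{3}{2}}\right)^{2}}}{7} = \frac{\sqrt{1521 + I^{3}}}{7}$)
$v + Z{\left(G{\left(38,M{\left(-2 \right)} \right)} \right)} = 3201668 + \frac{\sqrt{1521 + \left(\left(-35\right) 38\right)^{3}}}{7} = 3201668 + \frac{\sqrt{1521 + \left(-1330\right)^{3}}}{7} = 3201668 + \frac{\sqrt{1521 - 2352637000}}{7} = 3201668 + \frac{\sqrt{-2352635479}}{7} = 3201668 + \frac{i \sqrt{2352635479}}{7}$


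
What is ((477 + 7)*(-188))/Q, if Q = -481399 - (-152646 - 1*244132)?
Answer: 90992/84621 ≈ 1.0753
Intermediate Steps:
Q = -84621 (Q = -481399 - (-152646 - 244132) = -481399 - 1*(-396778) = -481399 + 396778 = -84621)
((477 + 7)*(-188))/Q = ((477 + 7)*(-188))/(-84621) = (484*(-188))*(-1/84621) = -90992*(-1/84621) = 90992/84621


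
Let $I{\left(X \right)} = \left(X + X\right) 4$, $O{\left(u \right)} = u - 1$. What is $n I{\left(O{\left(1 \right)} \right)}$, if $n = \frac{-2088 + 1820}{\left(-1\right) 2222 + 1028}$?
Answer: $0$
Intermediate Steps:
$O{\left(u \right)} = -1 + u$
$n = \frac{134}{597}$ ($n = - \frac{268}{-2222 + 1028} = - \frac{268}{-1194} = \left(-268\right) \left(- \frac{1}{1194}\right) = \frac{134}{597} \approx 0.22446$)
$I{\left(X \right)} = 8 X$ ($I{\left(X \right)} = 2 X 4 = 8 X$)
$n I{\left(O{\left(1 \right)} \right)} = \frac{134 \cdot 8 \left(-1 + 1\right)}{597} = \frac{134 \cdot 8 \cdot 0}{597} = \frac{134}{597} \cdot 0 = 0$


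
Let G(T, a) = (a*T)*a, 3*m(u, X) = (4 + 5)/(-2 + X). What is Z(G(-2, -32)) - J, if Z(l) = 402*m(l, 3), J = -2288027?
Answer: 2289233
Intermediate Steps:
m(u, X) = 3/(-2 + X) (m(u, X) = ((4 + 5)/(-2 + X))/3 = (9/(-2 + X))/3 = 3/(-2 + X))
G(T, a) = T*a**2 (G(T, a) = (T*a)*a = T*a**2)
Z(l) = 1206 (Z(l) = 402*(3/(-2 + 3)) = 402*(3/1) = 402*(3*1) = 402*3 = 1206)
Z(G(-2, -32)) - J = 1206 - 1*(-2288027) = 1206 + 2288027 = 2289233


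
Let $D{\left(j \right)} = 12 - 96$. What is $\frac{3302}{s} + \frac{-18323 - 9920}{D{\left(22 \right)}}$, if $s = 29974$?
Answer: $\frac{60488075}{179844} \approx 336.34$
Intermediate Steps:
$D{\left(j \right)} = -84$
$\frac{3302}{s} + \frac{-18323 - 9920}{D{\left(22 \right)}} = \frac{3302}{29974} + \frac{-18323 - 9920}{-84} = 3302 \cdot \frac{1}{29974} - - \frac{28243}{84} = \frac{1651}{14987} + \frac{28243}{84} = \frac{60488075}{179844}$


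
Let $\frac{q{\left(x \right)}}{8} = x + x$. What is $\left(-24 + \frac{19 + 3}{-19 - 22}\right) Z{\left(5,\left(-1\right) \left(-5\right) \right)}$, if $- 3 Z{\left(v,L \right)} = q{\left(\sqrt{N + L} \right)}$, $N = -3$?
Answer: $\frac{16096 \sqrt{2}}{123} \approx 185.07$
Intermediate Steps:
$q{\left(x \right)} = 16 x$ ($q{\left(x \right)} = 8 \left(x + x\right) = 8 \cdot 2 x = 16 x$)
$Z{\left(v,L \right)} = - \frac{16 \sqrt{-3 + L}}{3}$
$\left(-24 + \frac{19 + 3}{-19 - 22}\right) Z{\left(5,\left(-1\right) \left(-5\right) \right)} = \left(-24 + \frac{19 + 3}{-19 - 22}\right) \left(- \frac{16 \sqrt{-3 - -5}}{3}\right) = \left(-24 + \frac{22}{-41}\right) \left(- \frac{16 \sqrt{-3 + 5}}{3}\right) = \left(-24 + 22 \left(- \frac{1}{41}\right)\right) \left(- \frac{16 \sqrt{2}}{3}\right) = \left(-24 - \frac{22}{41}\right) \left(- \frac{16 \sqrt{2}}{3}\right) = - \frac{1006 \left(- \frac{16 \sqrt{2}}{3}\right)}{41} = \frac{16096 \sqrt{2}}{123}$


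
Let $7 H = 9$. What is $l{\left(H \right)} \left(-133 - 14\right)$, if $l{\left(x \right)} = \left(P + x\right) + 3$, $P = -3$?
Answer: $-189$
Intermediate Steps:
$H = \frac{9}{7}$ ($H = \frac{1}{7} \cdot 9 = \frac{9}{7} \approx 1.2857$)
$l{\left(x \right)} = x$ ($l{\left(x \right)} = \left(-3 + x\right) + 3 = x$)
$l{\left(H \right)} \left(-133 - 14\right) = \frac{9 \left(-133 - 14\right)}{7} = \frac{9}{7} \left(-147\right) = -189$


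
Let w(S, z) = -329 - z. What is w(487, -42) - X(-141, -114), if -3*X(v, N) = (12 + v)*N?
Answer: 4615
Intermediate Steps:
X(v, N) = -N*(12 + v)/3 (X(v, N) = -(12 + v)*N/3 = -N*(12 + v)/3)
w(487, -42) - X(-141, -114) = (-329 - 1*(-42)) - (-1)*(-114)*(12 - 141)/3 = (-329 + 42) - (-1)*(-114)*(-129)/3 = -287 - 1*(-4902) = -287 + 4902 = 4615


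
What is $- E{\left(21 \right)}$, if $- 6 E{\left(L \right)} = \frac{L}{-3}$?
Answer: $- \frac{7}{6} \approx -1.1667$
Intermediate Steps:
$E{\left(L \right)} = \frac{L}{18}$ ($E{\left(L \right)} = - \frac{L \frac{1}{-3}}{6} = - \frac{L \left(- \frac{1}{3}\right)}{6} = - \frac{\left(- \frac{1}{3}\right) L}{6} = \frac{L}{18}$)
$- E{\left(21 \right)} = - \frac{21}{18} = \left(-1\right) \frac{7}{6} = - \frac{7}{6}$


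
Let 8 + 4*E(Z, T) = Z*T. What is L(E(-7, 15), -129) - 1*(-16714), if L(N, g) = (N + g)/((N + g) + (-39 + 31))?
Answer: 11048583/661 ≈ 16715.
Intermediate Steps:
E(Z, T) = -2 + T*Z/4 (E(Z, T) = -2 + (Z*T)/4 = -2 + (T*Z)/4 = -2 + T*Z/4)
L(N, g) = (N + g)/(-8 + N + g) (L(N, g) = (N + g)/((N + g) - 8) = (N + g)/(-8 + N + g))
L(E(-7, 15), -129) - 1*(-16714) = ((-2 + (1/4)*15*(-7)) - 129)/(-8 + (-2 + (1/4)*15*(-7)) - 129) - 1*(-16714) = ((-2 - 105/4) - 129)/(-8 + (-2 - 105/4) - 129) + 16714 = (-113/4 - 129)/(-8 - 113/4 - 129) + 16714 = -629/4/(-661/4) + 16714 = -4/661*(-629/4) + 16714 = 629/661 + 16714 = 11048583/661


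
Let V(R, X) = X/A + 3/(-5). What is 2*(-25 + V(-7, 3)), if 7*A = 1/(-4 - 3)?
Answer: -1726/5 ≈ -345.20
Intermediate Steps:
A = -1/49 (A = 1/(7*(-4 - 3)) = (⅐)/(-7) = (⅐)*(-⅐) = -1/49 ≈ -0.020408)
V(R, X) = -⅗ - 49*X (V(R, X) = X/(-1/49) + 3/(-5) = X*(-49) + 3*(-⅕) = -49*X - ⅗ = -⅗ - 49*X)
2*(-25 + V(-7, 3)) = 2*(-25 + (-⅗ - 49*3)) = 2*(-25 + (-⅗ - 147)) = 2*(-25 - 738/5) = 2*(-863/5) = -1726/5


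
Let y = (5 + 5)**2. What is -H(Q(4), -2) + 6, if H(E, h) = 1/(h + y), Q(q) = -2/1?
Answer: 587/98 ≈ 5.9898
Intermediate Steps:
Q(q) = -2 (Q(q) = -2*1 = -2)
y = 100 (y = 10**2 = 100)
H(E, h) = 1/(100 + h) (H(E, h) = 1/(h + 100) = 1/(100 + h))
-H(Q(4), -2) + 6 = -1/(100 - 2) + 6 = -1/98 + 6 = 587/98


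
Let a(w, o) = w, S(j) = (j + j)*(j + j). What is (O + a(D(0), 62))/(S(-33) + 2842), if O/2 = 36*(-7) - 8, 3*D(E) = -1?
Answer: -1561/21594 ≈ -0.072289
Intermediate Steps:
S(j) = 4*j² (S(j) = (2*j)*(2*j) = 4*j²)
D(E) = -⅓ (D(E) = (⅓)*(-1) = -⅓)
O = -520 (O = 2*(36*(-7) - 8) = 2*(-252 - 8) = 2*(-260) = -520)
(O + a(D(0), 62))/(S(-33) + 2842) = (-520 - ⅓)/(4*(-33)² + 2842) = -1561/(3*(4*1089 + 2842)) = -1561/(3*(4356 + 2842)) = -1561/3/7198 = -1561/3*1/7198 = -1561/21594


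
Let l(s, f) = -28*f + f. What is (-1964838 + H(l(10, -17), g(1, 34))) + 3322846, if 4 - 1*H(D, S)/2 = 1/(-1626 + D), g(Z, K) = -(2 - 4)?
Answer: 1584804674/1167 ≈ 1.3580e+6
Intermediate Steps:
g(Z, K) = 2 (g(Z, K) = -1*(-2) = 2)
l(s, f) = -27*f
H(D, S) = 8 - 2/(-1626 + D)
(-1964838 + H(l(10, -17), g(1, 34))) + 3322846 = (-1964838 + 2*(-6505 + 4*(-27*(-17)))/(-1626 - 27*(-17))) + 3322846 = (-1964838 + 2*(-6505 + 4*459)/(-1626 + 459)) + 3322846 = (-1964838 + 2*(-6505 + 1836)/(-1167)) + 3322846 = (-1964838 + 2*(-1/1167)*(-4669)) + 3322846 = (-1964838 + 9338/1167) + 3322846 = -2292956608/1167 + 3322846 = 1584804674/1167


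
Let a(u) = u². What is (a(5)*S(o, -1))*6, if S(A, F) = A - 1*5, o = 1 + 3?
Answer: -150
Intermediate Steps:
o = 4
S(A, F) = -5 + A (S(A, F) = A - 5 = -5 + A)
(a(5)*S(o, -1))*6 = (5²*(-5 + 4))*6 = (25*(-1))*6 = -25*6 = -150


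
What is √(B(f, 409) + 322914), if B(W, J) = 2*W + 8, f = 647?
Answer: 6*√9006 ≈ 569.40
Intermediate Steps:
B(W, J) = 8 + 2*W
√(B(f, 409) + 322914) = √((8 + 2*647) + 322914) = √((8 + 1294) + 322914) = √(1302 + 322914) = √324216 = 6*√9006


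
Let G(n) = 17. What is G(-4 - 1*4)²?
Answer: 289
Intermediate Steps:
G(-4 - 1*4)² = 17² = 289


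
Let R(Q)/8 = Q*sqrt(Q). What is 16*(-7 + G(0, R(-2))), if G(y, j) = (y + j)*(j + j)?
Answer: -16496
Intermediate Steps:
R(Q) = 8*Q**(3/2) (R(Q) = 8*(Q*sqrt(Q)) = 8*Q**(3/2))
G(y, j) = 2*j*(j + y) (G(y, j) = (j + y)*(2*j) = 2*j*(j + y))
16*(-7 + G(0, R(-2))) = 16*(-7 + 2*(8*(-2)**(3/2))*(8*(-2)**(3/2) + 0)) = 16*(-7 + 2*(8*(-2*I*sqrt(2)))*(8*(-2*I*sqrt(2)) + 0)) = 16*(-7 + 2*(-16*I*sqrt(2))*(-16*I*sqrt(2) + 0)) = 16*(-7 + 2*(-16*I*sqrt(2))*(-16*I*sqrt(2))) = 16*(-7 - 1024) = 16*(-1031) = -16496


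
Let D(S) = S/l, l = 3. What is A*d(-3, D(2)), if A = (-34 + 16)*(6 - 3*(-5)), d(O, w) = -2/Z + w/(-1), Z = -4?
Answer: 63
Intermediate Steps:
D(S) = S/3
d(O, w) = 1/2 - w (d(O, w) = -2/(-4) + w/(-1) = -2*(-1/4) + w*(-1) = 1/2 - w)
A = -378 (A = -18*(6 + 15) = -18*21 = -378)
A*d(-3, D(2)) = -378*(1/2 - 2/3) = -378*(-1/6) = 63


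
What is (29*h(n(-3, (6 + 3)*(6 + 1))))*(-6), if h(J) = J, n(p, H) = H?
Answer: -10962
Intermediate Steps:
(29*h(n(-3, (6 + 3)*(6 + 1))))*(-6) = (29*((6 + 3)*(6 + 1)))*(-6) = (29*(9*7))*(-6) = (29*63)*(-6) = 1827*(-6) = -10962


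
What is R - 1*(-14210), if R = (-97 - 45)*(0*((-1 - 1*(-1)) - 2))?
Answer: 14210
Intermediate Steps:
R = 0 (R = -0*((-1 + 1) - 2) = -0*(0 - 2) = -0*(-2) = -142*0 = 0)
R - 1*(-14210) = 0 - 1*(-14210) = 0 + 14210 = 14210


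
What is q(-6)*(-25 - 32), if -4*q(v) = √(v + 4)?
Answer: 57*I*√2/4 ≈ 20.153*I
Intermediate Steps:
q(v) = -√(4 + v)/4 (q(v) = -√(v + 4)/4 = -√(4 + v)/4)
q(-6)*(-25 - 32) = (-√(4 - 6)/4)*(-25 - 32) = -I*√2/4*(-57) = 57*I*√2/4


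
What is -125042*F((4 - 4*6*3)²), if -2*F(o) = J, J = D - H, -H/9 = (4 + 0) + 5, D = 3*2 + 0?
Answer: 5439327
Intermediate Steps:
D = 6 (D = 6 + 0 = 6)
H = -81 (H = -9*((4 + 0) + 5) = -9*(4 + 5) = -9*9 = -81)
J = 87 (J = 6 - 1*(-81) = 6 + 81 = 87)
F(o) = -87/2 (F(o) = -½*87 = -87/2)
-125042*F((4 - 4*6*3)²) = -125042*(-87/2) = 5439327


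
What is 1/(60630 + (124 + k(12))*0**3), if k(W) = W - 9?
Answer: 1/60630 ≈ 1.6493e-5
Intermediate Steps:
k(W) = -9 + W
1/(60630 + (124 + k(12))*0**3) = 1/(60630 + (124 + (-9 + 12))*0**3) = 1/(60630 + (124 + 3)*0) = 1/(60630 + 127*0) = 1/(60630 + 0) = 1/60630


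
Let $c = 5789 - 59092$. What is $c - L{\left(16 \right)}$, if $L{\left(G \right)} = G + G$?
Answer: $-53335$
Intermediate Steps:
$L{\left(G \right)} = 2 G$
$c = -53303$
$c - L{\left(16 \right)} = -53303 - 2 \cdot 16 = -53303 - 32 = -53335$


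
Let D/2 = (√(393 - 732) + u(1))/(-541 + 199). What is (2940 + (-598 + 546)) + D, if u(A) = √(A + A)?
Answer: 2888 - √2/171 - I*√339/171 ≈ 2888.0 - 0.10767*I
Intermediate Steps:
u(A) = √2*√A (u(A) = √(2*A) = √2*√A)
D = -√2/171 - I*√339/171 (D = 2*((√(393 - 732) + √2*√1)/(-541 + 199)) = 2*((√(-339) + √2*1)/(-342)) = 2*((I*√339 + √2)*(-1/342)) = 2*((√2 + I*√339)*(-1/342)) = 2*(-√2/342 - I*√339/342) = -√2/171 - I*√339/171 ≈ -0.0082702 - 0.10767*I)
(2940 + (-598 + 546)) + D = (2940 + (-598 + 546)) + (-√2/171 - I*√339/171) = (2940 - 52) + (-√2/171 - I*√339/171) = 2888 + (-√2/171 - I*√339/171) = 2888 - √2/171 - I*√339/171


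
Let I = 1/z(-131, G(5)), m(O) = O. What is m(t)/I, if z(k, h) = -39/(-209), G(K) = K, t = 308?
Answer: 1092/19 ≈ 57.474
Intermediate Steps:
z(k, h) = 39/209 (z(k, h) = -39*(-1/209) = 39/209)
I = 209/39 (I = 1/(39/209) = 209/39 ≈ 5.3590)
m(t)/I = 308/(209/39) = 308*(39/209) = 1092/19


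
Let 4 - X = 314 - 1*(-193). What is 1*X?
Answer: -503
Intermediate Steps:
X = -503 (X = 4 - (314 - 1*(-193)) = 4 - (314 + 193) = 4 - 1*507 = 4 - 507 = -503)
1*X = 1*(-503) = -503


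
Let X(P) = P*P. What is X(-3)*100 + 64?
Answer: 964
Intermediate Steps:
X(P) = P²
X(-3)*100 + 64 = (-3)²*100 + 64 = 9*100 + 64 = 900 + 64 = 964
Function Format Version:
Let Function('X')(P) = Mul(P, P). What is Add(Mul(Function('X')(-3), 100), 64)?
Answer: 964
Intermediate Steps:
Function('X')(P) = Pow(P, 2)
Add(Mul(Function('X')(-3), 100), 64) = Add(Mul(Pow(-3, 2), 100), 64) = Add(Mul(9, 100), 64) = Add(900, 64) = 964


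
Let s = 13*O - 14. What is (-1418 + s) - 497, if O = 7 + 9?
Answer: -1721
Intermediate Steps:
O = 16
s = 194 (s = 13*16 - 14 = 208 - 14 = 194)
(-1418 + s) - 497 = (-1418 + 194) - 497 = -1224 - 497 = -1721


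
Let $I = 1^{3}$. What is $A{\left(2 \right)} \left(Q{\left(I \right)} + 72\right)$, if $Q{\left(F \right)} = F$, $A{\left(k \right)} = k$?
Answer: $146$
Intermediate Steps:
$I = 1$
$A{\left(2 \right)} \left(Q{\left(I \right)} + 72\right) = 2 \left(1 + 72\right) = 2 \cdot 73 = 146$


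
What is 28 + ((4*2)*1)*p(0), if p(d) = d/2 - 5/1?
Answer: -12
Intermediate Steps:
p(d) = -5 + d/2 (p(d) = d*(½) - 5*1 = d/2 - 5 = -5 + d/2)
28 + ((4*2)*1)*p(0) = 28 + ((4*2)*1)*(-5 + (½)*0) = 28 + (8*1)*(-5 + 0) = 28 + 8*(-5) = 28 - 40 = -12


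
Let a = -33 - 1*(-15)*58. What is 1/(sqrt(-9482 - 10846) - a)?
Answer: -279/240299 - 22*I*sqrt(42)/720897 ≈ -0.0011611 - 0.00019778*I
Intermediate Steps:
a = 837 (a = -33 + 15*58 = -33 + 870 = 837)
1/(sqrt(-9482 - 10846) - a) = 1/(sqrt(-9482 - 10846) - 1*837) = 1/(sqrt(-20328) - 837) = 1/(22*I*sqrt(42) - 837) = 1/(-837 + 22*I*sqrt(42))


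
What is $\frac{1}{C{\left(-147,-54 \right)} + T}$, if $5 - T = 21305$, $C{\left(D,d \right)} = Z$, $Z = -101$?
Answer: $- \frac{1}{21401} \approx -4.6727 \cdot 10^{-5}$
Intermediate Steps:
$C{\left(D,d \right)} = -101$
$T = -21300$ ($T = 5 - 21305 = -21300$)
$\frac{1}{C{\left(-147,-54 \right)} + T} = \frac{1}{-101 - 21300} = \frac{1}{-21401} = - \frac{1}{21401}$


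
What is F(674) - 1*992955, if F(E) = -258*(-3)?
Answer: -992181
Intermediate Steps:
F(E) = 774
F(674) - 1*992955 = 774 - 1*992955 = 774 - 992955 = -992181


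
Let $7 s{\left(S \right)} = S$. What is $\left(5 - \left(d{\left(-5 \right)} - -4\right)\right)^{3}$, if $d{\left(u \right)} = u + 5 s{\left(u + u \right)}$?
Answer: $\frac{778688}{343} \approx 2270.2$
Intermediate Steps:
$s{\left(S \right)} = \frac{S}{7}$
$d{\left(u \right)} = \frac{17 u}{7}$ ($d{\left(u \right)} = u + 5 \frac{u + u}{7} = u + 5 \frac{2 u}{7} = u + \frac{10 u}{7} = \frac{17 u}{7}$)
$\left(5 - \left(d{\left(-5 \right)} - -4\right)\right)^{3} = \left(5 - \left(\frac{17}{7} \left(-5\right) - -4\right)\right)^{3} = \left(5 - \left(- \frac{85}{7} + 4\right)\right)^{3} = \left(5 - - \frac{57}{7}\right)^{3} = \left(5 + \frac{57}{7}\right)^{3} = \left(\frac{92}{7}\right)^{3} = \frac{778688}{343}$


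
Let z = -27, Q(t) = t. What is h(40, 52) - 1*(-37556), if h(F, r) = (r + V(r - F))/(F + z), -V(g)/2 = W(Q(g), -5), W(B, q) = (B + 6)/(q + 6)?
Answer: 488244/13 ≈ 37557.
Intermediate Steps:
W(B, q) = (6 + B)/(6 + q)
V(g) = -12 - 2*g (V(g) = -2*(6 + g)/(6 - 5) = -2*(6 + g)/1 = -2*(6 + g) = -12 - 2*g)
h(F, r) = (-12 - r + 2*F)/(-27 + F) (h(F, r) = (r + (-12 - 2*(r - F)))/(F - 27) = (r + (-12 + (-2*r + 2*F)))/(-27 + F) = (r + (-12 - 2*r + 2*F))/(-27 + F) = (-12 - r + 2*F)/(-27 + F))
h(40, 52) - 1*(-37556) = (-12 - 1*52 + 2*40)/(-27 + 40) - 1*(-37556) = (-12 - 52 + 80)/13 + 37556 = (1/13)*16 + 37556 = 16/13 + 37556 = 488244/13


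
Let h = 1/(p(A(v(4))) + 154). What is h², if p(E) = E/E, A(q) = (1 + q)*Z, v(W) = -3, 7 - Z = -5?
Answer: 1/24025 ≈ 4.1623e-5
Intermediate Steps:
Z = 12 (Z = 7 - 1*(-5) = 7 + 5 = 12)
A(q) = 12 + 12*q (A(q) = (1 + q)*12 = 12 + 12*q)
p(E) = 1
h = 1/155 (h = 1/(1 + 154) = 1/155 ≈ 0.0064516)
h² = (1/155)² = 1/24025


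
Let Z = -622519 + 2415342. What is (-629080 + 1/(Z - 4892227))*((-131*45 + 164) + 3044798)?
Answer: -5925490989423096507/3099404 ≈ -1.9118e+12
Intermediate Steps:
Z = 1792823
(-629080 + 1/(Z - 4892227))*((-131*45 + 164) + 3044798) = (-629080 + 1/(1792823 - 4892227))*((-131*45 + 164) + 3044798) = (-629080 + 1/(-3099404))*((-5895 + 164) + 3044798) = (-629080 - 1/3099404)*(-5731 + 3044798) = -1949773068321/3099404*3039067 = -5925490989423096507/3099404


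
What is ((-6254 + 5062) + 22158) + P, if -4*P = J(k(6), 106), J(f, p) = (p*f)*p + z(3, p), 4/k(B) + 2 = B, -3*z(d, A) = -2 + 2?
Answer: 18157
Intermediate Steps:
z(d, A) = 0 (z(d, A) = -(-2 + 2)/3 = -⅓*0 = 0)
k(B) = 4/(-2 + B)
J(f, p) = f*p² (J(f, p) = (p*f)*p + 0 = (f*p)*p + 0 = f*p² + 0 = f*p²)
P = -2809 (P = -4/(-2 + 6)*106²/4 = -4/4*11236/4 = -4*(¼)*11236/4 = -11236/4 = -¼*11236 = -2809)
((-6254 + 5062) + 22158) + P = ((-6254 + 5062) + 22158) - 2809 = (-1192 + 22158) - 2809 = 20966 - 2809 = 18157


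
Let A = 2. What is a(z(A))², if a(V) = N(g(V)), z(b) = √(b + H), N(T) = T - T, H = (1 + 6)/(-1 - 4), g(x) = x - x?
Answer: 0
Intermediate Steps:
g(x) = 0
H = -7/5 (H = 7/(-5) = 7*(-⅕) = -7/5 ≈ -1.4000)
N(T) = 0
z(b) = √(-7/5 + b) (z(b) = √(b - 7/5) = √(-7/5 + b))
a(V) = 0
a(z(A))² = 0² = 0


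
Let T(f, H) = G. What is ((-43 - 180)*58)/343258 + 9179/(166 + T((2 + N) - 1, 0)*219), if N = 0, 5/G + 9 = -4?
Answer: 20473099262/182441627 ≈ 112.22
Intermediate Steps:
G = -5/13 (G = 5/(-9 - 4) = 5/(-13) = 5*(-1/13) = -5/13 ≈ -0.38462)
T(f, H) = -5/13
((-43 - 180)*58)/343258 + 9179/(166 + T((2 + N) - 1, 0)*219) = ((-43 - 180)*58)/343258 + 9179/(166 - 5/13*219) = -223*58*(1/343258) + 9179/(166 - 1095/13) = -12934*1/343258 + 9179/(1063/13) = -6467/171629 + 9179*(13/1063) = -6467/171629 + 119327/1063 = 20473099262/182441627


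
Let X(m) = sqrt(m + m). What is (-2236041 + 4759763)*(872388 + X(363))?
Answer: 2201664788136 + 27760942*sqrt(6) ≈ 2.2017e+12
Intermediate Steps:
X(m) = sqrt(2)*sqrt(m) (X(m) = sqrt(2*m) = sqrt(2)*sqrt(m))
(-2236041 + 4759763)*(872388 + X(363)) = (-2236041 + 4759763)*(872388 + sqrt(2)*sqrt(363)) = 2523722*(872388 + sqrt(2)*(11*sqrt(3))) = 2523722*(872388 + 11*sqrt(6)) = 2201664788136 + 27760942*sqrt(6)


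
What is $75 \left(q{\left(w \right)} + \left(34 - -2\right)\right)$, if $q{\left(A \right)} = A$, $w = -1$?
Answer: $2625$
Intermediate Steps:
$75 \left(q{\left(w \right)} + \left(34 - -2\right)\right) = 75 \left(-1 + \left(34 - -2\right)\right) = 75 \left(-1 + \left(34 + 2\right)\right) = 75 \left(-1 + 36\right) = 75 \cdot 35 = 2625$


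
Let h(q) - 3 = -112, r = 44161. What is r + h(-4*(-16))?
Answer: 44052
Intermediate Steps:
h(q) = -109 (h(q) = 3 - 112 = -109)
r + h(-4*(-16)) = 44161 - 109 = 44052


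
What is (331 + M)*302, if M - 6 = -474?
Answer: -41374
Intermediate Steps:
M = -468 (M = 6 - 474 = -468)
(331 + M)*302 = (331 - 468)*302 = -137*302 = -41374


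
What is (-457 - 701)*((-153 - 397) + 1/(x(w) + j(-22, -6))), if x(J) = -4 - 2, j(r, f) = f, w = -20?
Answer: 1273993/2 ≈ 6.3700e+5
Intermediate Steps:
x(J) = -6
(-457 - 701)*((-153 - 397) + 1/(x(w) + j(-22, -6))) = (-457 - 701)*((-153 - 397) + 1/(-6 - 6)) = -1158*(-550 + 1/(-12)) = -1158*(-550 - 1/12) = -1158*(-6601/12) = 1273993/2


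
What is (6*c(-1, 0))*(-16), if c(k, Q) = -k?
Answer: -96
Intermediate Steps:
(6*c(-1, 0))*(-16) = (6*(-1*(-1)))*(-16) = (6*1)*(-16) = 6*(-16) = -96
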